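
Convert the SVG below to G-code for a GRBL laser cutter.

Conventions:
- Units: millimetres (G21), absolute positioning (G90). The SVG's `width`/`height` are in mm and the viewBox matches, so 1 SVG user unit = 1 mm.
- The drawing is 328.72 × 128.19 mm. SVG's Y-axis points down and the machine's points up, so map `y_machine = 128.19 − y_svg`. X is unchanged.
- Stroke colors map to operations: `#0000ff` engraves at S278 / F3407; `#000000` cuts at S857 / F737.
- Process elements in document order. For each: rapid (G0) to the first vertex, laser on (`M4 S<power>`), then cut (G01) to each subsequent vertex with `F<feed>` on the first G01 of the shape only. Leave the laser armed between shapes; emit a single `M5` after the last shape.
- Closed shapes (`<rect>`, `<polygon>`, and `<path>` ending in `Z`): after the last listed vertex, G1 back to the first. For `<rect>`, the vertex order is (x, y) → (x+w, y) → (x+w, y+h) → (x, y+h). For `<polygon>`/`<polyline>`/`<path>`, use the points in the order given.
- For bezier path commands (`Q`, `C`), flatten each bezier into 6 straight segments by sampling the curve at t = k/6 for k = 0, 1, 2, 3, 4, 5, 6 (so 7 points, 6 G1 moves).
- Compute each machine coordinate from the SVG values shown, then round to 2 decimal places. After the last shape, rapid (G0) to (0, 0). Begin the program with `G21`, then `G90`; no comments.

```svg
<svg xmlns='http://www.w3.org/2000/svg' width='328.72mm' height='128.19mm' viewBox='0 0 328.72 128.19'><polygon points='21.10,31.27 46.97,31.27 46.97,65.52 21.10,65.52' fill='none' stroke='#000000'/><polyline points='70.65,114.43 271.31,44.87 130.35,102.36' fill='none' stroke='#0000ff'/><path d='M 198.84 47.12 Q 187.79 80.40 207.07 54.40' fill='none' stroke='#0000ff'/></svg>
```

Since the viewBox matches the mm dimensions, user units are millimetres directly. The only transform is the Y-flip y_m = 128.19 − y_svg.

Shape 1 is a rectangle drawn with `<polygon>`. Its stroke #000000 means cut at S857, F737. After flipping Y the toolpath is (21.10,96.92) → (46.97,96.92) → (46.97,62.67) → (21.10,62.67) → (21.10,96.92), returning to the start.

Shape 2 is a open polyline drawn with `<polyline>`. Its stroke #0000ff means engrave at S278, F3407. After flipping Y the toolpath is (70.65,13.76) → (271.31,83.32) → (130.35,25.83).

Shape 3 is a quadratic bezier drawn with `<path>`. Its stroke #0000ff means engrave at S278, F3407. After flipping Y the toolpath is (198.84,81.07) → (196.00,71.62) → (194.84,65.47) → (195.37,62.61) → (197.59,63.04) → (201.49,66.77) → (207.07,73.79).

G21
G90
G0 X21.10 Y96.92
M4 S857
G01 X46.97 Y96.92 F737
G01 X46.97 Y62.67
G01 X21.10 Y62.67
G01 X21.10 Y96.92
G0 X70.65 Y13.76
M4 S278
G01 X271.31 Y83.32 F3407
G01 X130.35 Y25.83
G0 X198.84 Y81.07
M4 S278
G01 X196.00 Y71.62 F3407
G01 X194.84 Y65.47
G01 X195.37 Y62.61
G01 X197.59 Y63.04
G01 X201.49 Y66.77
G01 X207.07 Y73.79
M5
G0 X0.00 Y0.00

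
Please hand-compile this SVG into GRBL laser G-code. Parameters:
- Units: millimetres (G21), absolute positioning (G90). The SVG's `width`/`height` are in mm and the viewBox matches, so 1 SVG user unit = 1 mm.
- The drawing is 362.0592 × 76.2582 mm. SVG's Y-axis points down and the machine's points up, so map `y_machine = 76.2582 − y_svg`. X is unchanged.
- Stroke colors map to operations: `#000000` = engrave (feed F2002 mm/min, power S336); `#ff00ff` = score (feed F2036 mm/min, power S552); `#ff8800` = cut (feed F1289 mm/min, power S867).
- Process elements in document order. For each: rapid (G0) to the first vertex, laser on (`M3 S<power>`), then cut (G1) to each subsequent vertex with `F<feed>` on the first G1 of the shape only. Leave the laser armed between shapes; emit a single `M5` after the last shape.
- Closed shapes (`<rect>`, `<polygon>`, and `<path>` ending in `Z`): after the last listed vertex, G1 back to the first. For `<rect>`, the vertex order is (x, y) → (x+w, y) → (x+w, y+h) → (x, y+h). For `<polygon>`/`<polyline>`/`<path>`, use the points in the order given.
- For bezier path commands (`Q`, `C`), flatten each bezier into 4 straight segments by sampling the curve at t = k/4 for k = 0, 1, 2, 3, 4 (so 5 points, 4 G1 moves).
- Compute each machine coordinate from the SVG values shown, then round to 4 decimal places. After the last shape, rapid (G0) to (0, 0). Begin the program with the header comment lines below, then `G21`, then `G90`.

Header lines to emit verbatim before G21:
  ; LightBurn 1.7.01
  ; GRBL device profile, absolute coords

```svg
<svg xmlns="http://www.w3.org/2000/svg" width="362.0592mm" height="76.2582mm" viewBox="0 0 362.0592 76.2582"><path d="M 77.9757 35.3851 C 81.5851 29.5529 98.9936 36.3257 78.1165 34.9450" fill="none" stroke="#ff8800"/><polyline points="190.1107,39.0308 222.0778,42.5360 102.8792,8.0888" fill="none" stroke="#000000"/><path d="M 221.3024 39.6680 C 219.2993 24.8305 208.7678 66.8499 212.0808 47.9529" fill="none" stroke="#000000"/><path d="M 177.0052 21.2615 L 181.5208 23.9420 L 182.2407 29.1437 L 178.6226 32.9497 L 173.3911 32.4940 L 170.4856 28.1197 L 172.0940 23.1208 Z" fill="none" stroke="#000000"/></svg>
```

; LightBurn 1.7.01
; GRBL device profile, absolute coords
G21
G90
G0 X77.9757 Y40.8731
M3 S867
G1 X82.4563 Y43.2082 F1289
G1 X87.2285 Y42.7625
G1 X87.4096 Y41.4821
G1 X78.1165 Y41.3132
G0 X190.1107 Y37.2274
M3 S336
G1 X222.0778 Y33.7222 F2002
G1 X102.8792 Y68.1694
G0 X221.3024 Y36.5902
M3 S336
G1 X218.5506 Y38.8979 F2002
G1 X214.6981 Y30.9254
G1 X211.8423 Y23.7142
G1 X212.0808 Y28.3053
G0 X177.0052 Y54.9967
M3 S336
G1 X181.5208 Y52.3162 F2002
G1 X182.2407 Y47.1145
G1 X178.6226 Y43.3085
G1 X173.3911 Y43.7642
G1 X170.4856 Y48.1385
G1 X172.0940 Y53.1374
G1 X177.0052 Y54.9967
M5
G0 X0.0000 Y0.0000

viewBox `0 0 362.0592 76.2582` with mm width/height → 1 unit = 1 mm. Flip: y_m = 76.2582 − y_svg.

**Shape 1** — `<path>` cubic bezier, stroke `#ff8800` → cut (S867, F1289). Control points (SVG): P0=(77.9757,35.3851), P1=(81.5851,29.5529), P2=(98.9936,36.3257), P3=(78.1165,34.9450); sampled at t=k/4. Machine vertices: (77.9757,40.8731) → (82.4563,43.2082) → (87.2285,42.7625) → (87.4096,41.4821) → (78.1165,41.3132). Open path.

**Shape 2** — `<polyline>` open polyline, stroke `#000000` → engrave (S336, F2002). Machine vertices: (190.1107,37.2274) → (222.0778,33.7222) → (102.8792,68.1694). Open path.

**Shape 3** — `<path>` cubic bezier, stroke `#000000` → engrave (S336, F2002). Control points (SVG): P0=(221.3024,39.6680), P1=(219.2993,24.8305), P2=(208.7678,66.8499), P3=(212.0808,47.9529); sampled at t=k/4. Machine vertices: (221.3024,36.5902) → (218.5506,38.8979) → (214.6981,30.9254) → (211.8423,23.7142) → (212.0808,28.3053). Open path.

**Shape 4** — `<path>` regular polygon, stroke `#000000` → engrave (S336, F2002). Machine vertices: (177.0052,54.9967) → (181.5208,52.3162) → (182.2407,47.1145) → (178.6226,43.3085) → (173.3911,43.7642) → (170.4856,48.1385) → (172.0940,53.1374) → (177.0052,54.9967). Closed: final G1 returns to the first vertex.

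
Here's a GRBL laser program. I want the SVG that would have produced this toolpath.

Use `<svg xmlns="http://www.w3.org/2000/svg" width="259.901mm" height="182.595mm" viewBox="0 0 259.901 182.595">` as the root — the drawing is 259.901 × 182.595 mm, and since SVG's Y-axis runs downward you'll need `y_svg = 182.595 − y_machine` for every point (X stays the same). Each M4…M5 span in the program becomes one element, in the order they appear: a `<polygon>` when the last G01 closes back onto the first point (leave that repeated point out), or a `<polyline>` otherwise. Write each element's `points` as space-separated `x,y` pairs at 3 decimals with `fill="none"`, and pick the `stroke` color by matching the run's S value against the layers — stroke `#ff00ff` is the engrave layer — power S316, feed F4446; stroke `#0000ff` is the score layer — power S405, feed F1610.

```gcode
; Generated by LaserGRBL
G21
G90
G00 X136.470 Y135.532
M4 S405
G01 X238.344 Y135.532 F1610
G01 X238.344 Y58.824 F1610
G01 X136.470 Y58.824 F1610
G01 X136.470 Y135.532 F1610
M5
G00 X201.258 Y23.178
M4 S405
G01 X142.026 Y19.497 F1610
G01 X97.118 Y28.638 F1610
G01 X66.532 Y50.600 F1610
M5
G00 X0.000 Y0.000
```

Machine Y-up, SVG Y-down with viewBox height 182.595, so y_svg = 182.595 − y_machine; X carries over. Every run uses S405, so all elements get stroke `#0000ff` (score).

Run 1: The run returns to its start, so emit a `<polygon>` with points (Y-flipped): 136.470,47.063 238.344,47.063 238.344,123.771 136.470,123.771.

Run 2: The run is open, so emit a `<polyline>` with points (Y-flipped): 201.258,159.417 142.026,163.098 97.118,153.957 66.532,131.995.

<svg xmlns="http://www.w3.org/2000/svg" width="259.901mm" height="182.595mm" viewBox="0 0 259.901 182.595">
  <polygon points="136.470,47.063 238.344,47.063 238.344,123.771 136.470,123.771" fill="none" stroke="#0000ff"/>
  <polyline points="201.258,159.417 142.026,163.098 97.118,153.957 66.532,131.995" fill="none" stroke="#0000ff"/>
</svg>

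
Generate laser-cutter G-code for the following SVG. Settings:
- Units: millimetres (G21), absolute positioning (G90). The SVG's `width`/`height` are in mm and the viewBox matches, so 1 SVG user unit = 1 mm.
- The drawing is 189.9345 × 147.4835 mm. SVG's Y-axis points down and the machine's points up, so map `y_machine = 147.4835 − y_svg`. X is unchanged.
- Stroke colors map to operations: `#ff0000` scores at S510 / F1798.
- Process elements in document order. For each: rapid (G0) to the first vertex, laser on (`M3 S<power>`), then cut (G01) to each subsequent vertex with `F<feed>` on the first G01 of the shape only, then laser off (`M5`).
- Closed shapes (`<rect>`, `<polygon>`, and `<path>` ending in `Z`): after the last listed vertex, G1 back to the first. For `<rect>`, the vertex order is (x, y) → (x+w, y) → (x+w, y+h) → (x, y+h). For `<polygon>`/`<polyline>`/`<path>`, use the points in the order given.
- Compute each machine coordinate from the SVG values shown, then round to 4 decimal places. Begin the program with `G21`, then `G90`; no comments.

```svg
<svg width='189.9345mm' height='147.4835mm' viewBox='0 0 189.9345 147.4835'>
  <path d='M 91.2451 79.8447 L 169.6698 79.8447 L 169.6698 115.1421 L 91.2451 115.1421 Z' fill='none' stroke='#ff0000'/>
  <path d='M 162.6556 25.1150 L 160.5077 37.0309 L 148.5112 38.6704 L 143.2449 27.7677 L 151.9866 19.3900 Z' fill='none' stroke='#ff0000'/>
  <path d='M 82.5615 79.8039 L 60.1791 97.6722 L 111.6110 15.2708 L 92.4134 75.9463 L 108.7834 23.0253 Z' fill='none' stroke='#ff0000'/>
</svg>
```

G21
G90
G0 X91.2451 Y67.6388
M3 S510
G01 X169.6698 Y67.6388 F1798
G01 X169.6698 Y32.3414
G01 X91.2451 Y32.3414
G01 X91.2451 Y67.6388
M5
G0 X162.6556 Y122.3685
M3 S510
G01 X160.5077 Y110.4526 F1798
G01 X148.5112 Y108.8131
G01 X143.2449 Y119.7158
G01 X151.9866 Y128.0935
G01 X162.6556 Y122.3685
M5
G0 X82.5615 Y67.6796
M3 S510
G01 X60.1791 Y49.8113 F1798
G01 X111.6110 Y132.2127
G01 X92.4134 Y71.5372
G01 X108.7834 Y124.4582
G01 X82.5615 Y67.6796
M5

viewBox `0 0 189.9345 147.4835` with mm width/height → 1 unit = 1 mm. Flip: y_m = 147.4835 − y_svg.

**Shape 1** — `<path>` rectangle, stroke `#ff0000` → score (S510, F1798). Machine vertices: (91.2451,67.6388) → (169.6698,67.6388) → (169.6698,32.3414) → (91.2451,32.3414) → (91.2451,67.6388). Closed: final G1 returns to the first vertex.

**Shape 2** — `<path>` regular polygon, stroke `#ff0000` → score (S510, F1798). Machine vertices: (162.6556,122.3685) → (160.5077,110.4526) → (148.5112,108.8131) → (143.2449,119.7158) → (151.9866,128.0935) → (162.6556,122.3685). Closed: final G1 returns to the first vertex.

**Shape 3** — `<path>` closed polygon, stroke `#ff0000` → score (S510, F1798). Machine vertices: (82.5615,67.6796) → (60.1791,49.8113) → (111.6110,132.2127) → (92.4134,71.5372) → (108.7834,124.4582) → (82.5615,67.6796). Closed: final G1 returns to the first vertex.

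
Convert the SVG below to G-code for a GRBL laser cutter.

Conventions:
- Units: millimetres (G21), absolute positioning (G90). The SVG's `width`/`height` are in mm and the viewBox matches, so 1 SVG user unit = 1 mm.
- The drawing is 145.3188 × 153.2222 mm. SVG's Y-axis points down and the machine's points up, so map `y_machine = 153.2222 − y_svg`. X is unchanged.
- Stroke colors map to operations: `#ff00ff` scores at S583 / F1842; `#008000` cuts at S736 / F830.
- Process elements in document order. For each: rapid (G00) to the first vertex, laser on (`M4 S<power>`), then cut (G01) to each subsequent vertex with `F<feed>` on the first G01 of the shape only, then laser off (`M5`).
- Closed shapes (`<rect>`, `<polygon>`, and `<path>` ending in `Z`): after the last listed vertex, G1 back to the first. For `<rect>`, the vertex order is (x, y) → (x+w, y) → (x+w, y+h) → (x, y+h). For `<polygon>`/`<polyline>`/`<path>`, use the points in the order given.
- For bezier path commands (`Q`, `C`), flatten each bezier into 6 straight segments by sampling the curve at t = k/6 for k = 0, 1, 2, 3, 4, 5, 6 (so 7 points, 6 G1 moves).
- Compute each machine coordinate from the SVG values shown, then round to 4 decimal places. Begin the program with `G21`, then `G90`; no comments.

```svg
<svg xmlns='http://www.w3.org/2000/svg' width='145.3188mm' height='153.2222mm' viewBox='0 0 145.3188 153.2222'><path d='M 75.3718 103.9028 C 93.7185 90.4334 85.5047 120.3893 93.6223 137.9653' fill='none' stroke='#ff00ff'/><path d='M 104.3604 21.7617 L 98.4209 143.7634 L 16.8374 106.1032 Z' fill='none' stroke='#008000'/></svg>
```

Since the viewBox matches the mm dimensions, user units are millimetres directly. The only transform is the Y-flip y_m = 153.2222 − y_svg.

Shape 1 is a cubic bezier drawn with `<path>`. Its stroke #ff00ff means score at S583, F1842. After flipping Y the toolpath is (75.3718,49.3194) → (82.5303,52.6937) → (86.4536,50.3806) → (88.3330,43.9302) → (89.3599,34.8927) → (90.7259,24.8182) → (93.6223,15.2569).

Shape 2 is a closed polygon drawn with `<path>`. Its stroke #008000 means cut at S736, F830. After flipping Y the toolpath is (104.3604,131.4605) → (98.4209,9.4588) → (16.8374,47.1190) → (104.3604,131.4605), returning to the start.

G21
G90
G00 X75.3718 Y49.3194
M4 S583
G01 X82.5303 Y52.6937 F1842
G01 X86.4536 Y50.3806
G01 X88.3330 Y43.9302
G01 X89.3599 Y34.8927
G01 X90.7259 Y24.8182
G01 X93.6223 Y15.2569
M5
G00 X104.3604 Y131.4605
M4 S736
G01 X98.4209 Y9.4588 F830
G01 X16.8374 Y47.1190
G01 X104.3604 Y131.4605
M5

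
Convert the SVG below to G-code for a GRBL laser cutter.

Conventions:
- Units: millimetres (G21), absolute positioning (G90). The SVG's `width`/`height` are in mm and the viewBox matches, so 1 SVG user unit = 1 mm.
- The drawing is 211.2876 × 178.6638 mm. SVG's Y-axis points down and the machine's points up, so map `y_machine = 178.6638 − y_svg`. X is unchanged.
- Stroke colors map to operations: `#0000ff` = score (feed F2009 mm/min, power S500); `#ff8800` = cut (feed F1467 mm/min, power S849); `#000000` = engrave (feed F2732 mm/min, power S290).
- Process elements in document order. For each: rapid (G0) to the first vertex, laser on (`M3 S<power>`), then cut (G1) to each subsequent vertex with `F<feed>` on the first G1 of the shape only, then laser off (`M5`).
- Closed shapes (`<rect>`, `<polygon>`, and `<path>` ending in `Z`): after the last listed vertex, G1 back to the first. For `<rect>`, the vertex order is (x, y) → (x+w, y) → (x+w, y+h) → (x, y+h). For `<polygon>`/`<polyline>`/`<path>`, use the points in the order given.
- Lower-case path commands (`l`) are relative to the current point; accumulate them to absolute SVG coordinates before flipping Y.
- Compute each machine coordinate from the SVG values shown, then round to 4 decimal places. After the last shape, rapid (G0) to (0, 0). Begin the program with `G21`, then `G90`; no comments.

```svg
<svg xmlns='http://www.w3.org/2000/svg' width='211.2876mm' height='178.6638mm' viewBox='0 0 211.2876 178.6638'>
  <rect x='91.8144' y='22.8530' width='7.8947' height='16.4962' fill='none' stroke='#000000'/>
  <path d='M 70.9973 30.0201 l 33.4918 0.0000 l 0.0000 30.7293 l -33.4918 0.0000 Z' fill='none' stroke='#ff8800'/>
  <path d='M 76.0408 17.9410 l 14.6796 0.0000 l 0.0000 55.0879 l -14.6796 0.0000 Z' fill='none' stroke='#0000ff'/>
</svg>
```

G21
G90
G0 X91.8144 Y155.8108
M3 S290
G1 X99.7091 Y155.8108 F2732
G1 X99.7091 Y139.3146
G1 X91.8144 Y139.3146
G1 X91.8144 Y155.8108
M5
G0 X70.9973 Y148.6437
M3 S849
G1 X104.4891 Y148.6437 F1467
G1 X104.4891 Y117.9144
G1 X70.9973 Y117.9144
G1 X70.9973 Y148.6437
M5
G0 X76.0408 Y160.7228
M3 S500
G1 X90.7204 Y160.7228 F2009
G1 X90.7204 Y105.6349
G1 X76.0408 Y105.6349
G1 X76.0408 Y160.7228
M5
G0 X0.0000 Y0.0000

viewBox `0 0 211.2876 178.6638` with mm width/height → 1 unit = 1 mm. Flip: y_m = 178.6638 − y_svg.

**Shape 1** — `<rect>` rectangle, stroke `#000000` → engrave (S290, F2732). Machine vertices: (91.8144,155.8108) → (99.7091,155.8108) → (99.7091,139.3146) → (91.8144,139.3146) → (91.8144,155.8108). Closed: final G1 returns to the first vertex.

**Shape 2** — `<path>` rectangle, stroke `#ff8800` → cut (S849, F1467). Machine vertices: (70.9973,148.6437) → (104.4891,148.6437) → (104.4891,117.9144) → (70.9973,117.9144) → (70.9973,148.6437). Closed: final G1 returns to the first vertex.

**Shape 3** — `<path>` rectangle, stroke `#0000ff` → score (S500, F2009). Machine vertices: (76.0408,160.7228) → (90.7204,160.7228) → (90.7204,105.6349) → (76.0408,105.6349) → (76.0408,160.7228). Closed: final G1 returns to the first vertex.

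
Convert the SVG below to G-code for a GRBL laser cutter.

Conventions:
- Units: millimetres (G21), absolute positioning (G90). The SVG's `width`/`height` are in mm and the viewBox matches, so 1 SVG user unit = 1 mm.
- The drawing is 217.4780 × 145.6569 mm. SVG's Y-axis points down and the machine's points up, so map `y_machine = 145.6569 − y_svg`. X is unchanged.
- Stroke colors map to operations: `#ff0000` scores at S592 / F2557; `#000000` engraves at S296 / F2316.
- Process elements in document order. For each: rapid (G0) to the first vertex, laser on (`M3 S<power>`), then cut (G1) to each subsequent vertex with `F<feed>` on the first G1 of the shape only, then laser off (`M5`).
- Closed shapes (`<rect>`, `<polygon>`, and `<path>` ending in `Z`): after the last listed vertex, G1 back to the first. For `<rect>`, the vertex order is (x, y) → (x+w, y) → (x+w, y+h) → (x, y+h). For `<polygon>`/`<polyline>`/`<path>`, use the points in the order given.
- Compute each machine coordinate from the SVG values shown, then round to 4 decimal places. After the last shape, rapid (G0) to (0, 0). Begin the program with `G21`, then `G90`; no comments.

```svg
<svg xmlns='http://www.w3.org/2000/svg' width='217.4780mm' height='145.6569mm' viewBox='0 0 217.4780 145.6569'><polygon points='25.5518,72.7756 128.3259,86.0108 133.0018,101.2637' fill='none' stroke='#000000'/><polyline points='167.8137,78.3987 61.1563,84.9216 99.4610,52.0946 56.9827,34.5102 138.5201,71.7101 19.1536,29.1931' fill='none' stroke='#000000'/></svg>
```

G21
G90
G0 X25.5518 Y72.8813
M3 S296
G1 X128.3259 Y59.6461 F2316
G1 X133.0018 Y44.3932
G1 X25.5518 Y72.8813
M5
G0 X167.8137 Y67.2582
M3 S296
G1 X61.1563 Y60.7353 F2316
G1 X99.4610 Y93.5623
G1 X56.9827 Y111.1467
G1 X138.5201 Y73.9468
G1 X19.1536 Y116.4638
M5
G0 X0.0000 Y0.0000

Since the viewBox matches the mm dimensions, user units are millimetres directly. The only transform is the Y-flip y_m = 145.6569 − y_svg.

Shape 1 is a closed polygon drawn with `<polygon>`. Its stroke #000000 means engrave at S296, F2316. After flipping Y the toolpath is (25.5518,72.8813) → (128.3259,59.6461) → (133.0018,44.3932) → (25.5518,72.8813), returning to the start.

Shape 2 is a open polyline drawn with `<polyline>`. Its stroke #000000 means engrave at S296, F2316. After flipping Y the toolpath is (167.8137,67.2582) → (61.1563,60.7353) → (99.4610,93.5623) → (56.9827,111.1467) → (138.5201,73.9468) → (19.1536,116.4638).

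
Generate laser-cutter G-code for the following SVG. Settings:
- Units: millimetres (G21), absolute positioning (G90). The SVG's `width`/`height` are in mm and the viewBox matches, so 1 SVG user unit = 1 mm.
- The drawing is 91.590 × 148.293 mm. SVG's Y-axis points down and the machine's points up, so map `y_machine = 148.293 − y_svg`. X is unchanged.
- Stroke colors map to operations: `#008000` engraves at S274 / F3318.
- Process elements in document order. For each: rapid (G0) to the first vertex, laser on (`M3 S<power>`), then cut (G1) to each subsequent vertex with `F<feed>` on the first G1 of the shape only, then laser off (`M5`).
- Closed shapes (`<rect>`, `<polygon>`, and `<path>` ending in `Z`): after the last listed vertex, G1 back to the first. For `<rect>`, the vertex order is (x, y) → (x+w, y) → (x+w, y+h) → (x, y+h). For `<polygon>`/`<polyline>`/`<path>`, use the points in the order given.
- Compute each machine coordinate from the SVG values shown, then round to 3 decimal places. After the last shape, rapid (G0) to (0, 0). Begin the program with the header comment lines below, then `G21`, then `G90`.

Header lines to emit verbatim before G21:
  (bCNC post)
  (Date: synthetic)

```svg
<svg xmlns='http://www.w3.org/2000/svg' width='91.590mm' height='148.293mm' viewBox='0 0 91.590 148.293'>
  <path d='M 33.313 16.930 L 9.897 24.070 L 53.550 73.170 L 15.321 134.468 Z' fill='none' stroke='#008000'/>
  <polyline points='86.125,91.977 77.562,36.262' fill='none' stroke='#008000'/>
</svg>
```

(bCNC post)
(Date: synthetic)
G21
G90
G0 X33.313 Y131.363
M3 S274
G1 X9.897 Y124.223 F3318
G1 X53.550 Y75.123
G1 X15.321 Y13.825
G1 X33.313 Y131.363
M5
G0 X86.125 Y56.316
M3 S274
G1 X77.562 Y112.031 F3318
M5
G0 X0.000 Y0.000

Since the viewBox matches the mm dimensions, user units are millimetres directly. The only transform is the Y-flip y_m = 148.293 − y_svg.

Shape 1 is a closed polygon drawn with `<path>`. Its stroke #008000 means engrave at S274, F3318. After flipping Y the toolpath is (33.313,131.363) → (9.897,124.223) → (53.550,75.123) → (15.321,13.825) → (33.313,131.363), returning to the start.

Shape 2 is a line segment drawn with `<polyline>`. Its stroke #008000 means engrave at S274, F3318. After flipping Y the toolpath is (86.125,56.316) → (77.562,112.031).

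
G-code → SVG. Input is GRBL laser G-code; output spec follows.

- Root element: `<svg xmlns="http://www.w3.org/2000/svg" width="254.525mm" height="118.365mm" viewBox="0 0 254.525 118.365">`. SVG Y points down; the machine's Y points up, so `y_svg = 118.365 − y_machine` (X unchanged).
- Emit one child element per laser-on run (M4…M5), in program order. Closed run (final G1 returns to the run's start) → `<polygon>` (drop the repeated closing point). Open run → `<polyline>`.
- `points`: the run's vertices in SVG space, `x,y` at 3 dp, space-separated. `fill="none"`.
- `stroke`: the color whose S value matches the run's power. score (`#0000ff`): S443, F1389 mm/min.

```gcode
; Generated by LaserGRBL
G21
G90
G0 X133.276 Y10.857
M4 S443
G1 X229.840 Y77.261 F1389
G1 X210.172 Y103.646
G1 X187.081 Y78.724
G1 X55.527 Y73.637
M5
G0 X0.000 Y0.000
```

Each laser-on run becomes one SVG element. Flip Y back into SVG space with y_svg = 118.365 − y_machine. Every run uses S443, so all elements get stroke `#0000ff` (score).

Run 1: The run is open, so emit a `<polyline>` with points (Y-flipped): 133.276,107.508 229.840,41.104 210.172,14.719 187.081,39.641 55.527,44.728.

<svg xmlns="http://www.w3.org/2000/svg" width="254.525mm" height="118.365mm" viewBox="0 0 254.525 118.365">
  <polyline points="133.276,107.508 229.840,41.104 210.172,14.719 187.081,39.641 55.527,44.728" fill="none" stroke="#0000ff"/>
</svg>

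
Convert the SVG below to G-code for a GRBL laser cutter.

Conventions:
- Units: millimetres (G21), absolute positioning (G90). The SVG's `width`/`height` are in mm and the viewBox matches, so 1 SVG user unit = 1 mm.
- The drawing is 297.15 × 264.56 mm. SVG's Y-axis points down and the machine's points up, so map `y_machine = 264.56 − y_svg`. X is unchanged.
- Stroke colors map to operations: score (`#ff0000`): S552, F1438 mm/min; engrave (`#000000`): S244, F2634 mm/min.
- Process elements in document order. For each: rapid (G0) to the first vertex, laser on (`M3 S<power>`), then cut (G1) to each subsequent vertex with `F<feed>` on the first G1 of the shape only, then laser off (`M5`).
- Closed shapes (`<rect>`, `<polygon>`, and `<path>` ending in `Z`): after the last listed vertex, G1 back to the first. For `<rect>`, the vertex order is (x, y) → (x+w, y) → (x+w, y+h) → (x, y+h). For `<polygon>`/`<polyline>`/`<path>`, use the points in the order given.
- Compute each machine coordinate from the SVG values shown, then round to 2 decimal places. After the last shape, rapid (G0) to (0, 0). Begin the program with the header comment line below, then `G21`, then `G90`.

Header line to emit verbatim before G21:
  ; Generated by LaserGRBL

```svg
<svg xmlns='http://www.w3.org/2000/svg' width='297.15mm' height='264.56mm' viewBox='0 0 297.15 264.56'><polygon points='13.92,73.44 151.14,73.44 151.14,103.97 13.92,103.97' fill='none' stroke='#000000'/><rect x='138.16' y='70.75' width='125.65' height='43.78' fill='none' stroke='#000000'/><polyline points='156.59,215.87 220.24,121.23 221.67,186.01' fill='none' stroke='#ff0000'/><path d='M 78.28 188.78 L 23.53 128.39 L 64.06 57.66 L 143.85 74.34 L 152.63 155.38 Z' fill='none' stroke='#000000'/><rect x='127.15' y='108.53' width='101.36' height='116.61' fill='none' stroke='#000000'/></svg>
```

; Generated by LaserGRBL
G21
G90
G0 X13.92 Y191.12
M3 S244
G1 X151.14 Y191.12 F2634
G1 X151.14 Y160.59
G1 X13.92 Y160.59
G1 X13.92 Y191.12
M5
G0 X138.16 Y193.81
M3 S244
G1 X263.81 Y193.81 F2634
G1 X263.81 Y150.03
G1 X138.16 Y150.03
G1 X138.16 Y193.81
M5
G0 X156.59 Y48.69
M3 S552
G1 X220.24 Y143.33 F1438
G1 X221.67 Y78.55
M5
G0 X78.28 Y75.78
M3 S244
G1 X23.53 Y136.17 F2634
G1 X64.06 Y206.90
G1 X143.85 Y190.22
G1 X152.63 Y109.18
G1 X78.28 Y75.78
M5
G0 X127.15 Y156.03
M3 S244
G1 X228.51 Y156.03 F2634
G1 X228.51 Y39.42
G1 X127.15 Y39.42
G1 X127.15 Y156.03
M5
G0 X0.00 Y0.00

viewBox `0 0 297.15 264.56` with mm width/height → 1 unit = 1 mm. Flip: y_m = 264.56 − y_svg.

**Shape 1** — `<polygon>` rectangle, stroke `#000000` → engrave (S244, F2634). Machine vertices: (13.92,191.12) → (151.14,191.12) → (151.14,160.59) → (13.92,160.59) → (13.92,191.12). Closed: final G1 returns to the first vertex.

**Shape 2** — `<rect>` rectangle, stroke `#000000` → engrave (S244, F2634). Machine vertices: (138.16,193.81) → (263.81,193.81) → (263.81,150.03) → (138.16,150.03) → (138.16,193.81). Closed: final G1 returns to the first vertex.

**Shape 3** — `<polyline>` open polyline, stroke `#ff0000` → score (S552, F1438). Machine vertices: (156.59,48.69) → (220.24,143.33) → (221.67,78.55). Open path.

**Shape 4** — `<path>` regular polygon, stroke `#000000` → engrave (S244, F2634). Machine vertices: (78.28,75.78) → (23.53,136.17) → (64.06,206.90) → (143.85,190.22) → (152.63,109.18) → (78.28,75.78). Closed: final G1 returns to the first vertex.

**Shape 5** — `<rect>` rectangle, stroke `#000000` → engrave (S244, F2634). Machine vertices: (127.15,156.03) → (228.51,156.03) → (228.51,39.42) → (127.15,39.42) → (127.15,156.03). Closed: final G1 returns to the first vertex.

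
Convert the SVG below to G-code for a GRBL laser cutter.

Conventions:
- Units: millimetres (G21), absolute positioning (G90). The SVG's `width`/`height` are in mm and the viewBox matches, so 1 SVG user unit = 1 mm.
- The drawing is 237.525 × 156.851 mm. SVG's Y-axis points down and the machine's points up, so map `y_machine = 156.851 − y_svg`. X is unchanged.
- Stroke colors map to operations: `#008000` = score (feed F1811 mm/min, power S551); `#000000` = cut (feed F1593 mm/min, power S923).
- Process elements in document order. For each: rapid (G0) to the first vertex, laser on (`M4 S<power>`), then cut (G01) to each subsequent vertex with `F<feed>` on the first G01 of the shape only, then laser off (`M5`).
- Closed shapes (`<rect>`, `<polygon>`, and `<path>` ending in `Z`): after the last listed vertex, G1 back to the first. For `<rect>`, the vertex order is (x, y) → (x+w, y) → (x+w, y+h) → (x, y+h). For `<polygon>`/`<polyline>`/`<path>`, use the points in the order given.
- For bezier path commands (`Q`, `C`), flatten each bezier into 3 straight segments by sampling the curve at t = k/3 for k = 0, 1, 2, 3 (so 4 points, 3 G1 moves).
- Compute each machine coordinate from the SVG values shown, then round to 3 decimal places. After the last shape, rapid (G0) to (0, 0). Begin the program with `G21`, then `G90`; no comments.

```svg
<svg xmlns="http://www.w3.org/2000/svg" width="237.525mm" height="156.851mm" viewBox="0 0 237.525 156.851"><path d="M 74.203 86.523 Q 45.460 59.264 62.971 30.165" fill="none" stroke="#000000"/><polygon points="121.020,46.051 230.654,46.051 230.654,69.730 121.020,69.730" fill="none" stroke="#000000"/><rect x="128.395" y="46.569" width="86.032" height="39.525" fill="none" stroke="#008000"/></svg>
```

G21
G90
G0 X74.203 Y70.328
M4 S923
G01 X60.180 Y88.705 F1593
G01 X56.436 Y107.491
G01 X62.971 Y126.686
M5
G0 X121.020 Y110.800
M4 S923
G01 X230.654 Y110.800 F1593
G01 X230.654 Y87.121
G01 X121.020 Y87.121
G01 X121.020 Y110.800
M5
G0 X128.395 Y110.282
M4 S551
G01 X214.427 Y110.282 F1811
G01 X214.427 Y70.757
G01 X128.395 Y70.757
G01 X128.395 Y110.282
M5
G0 X0.000 Y0.000

1 u = 1 mm; y_m = 156.851 − y.

[1] `<path>` quadratic bezier, #000000→cut S923 F1593: (74.203,70.328) → (60.180,88.705) → (56.436,107.491) → (62.971,126.686)

[2] `<polygon>` rectangle, #000000→cut S923 F1593: (121.020,110.800) → (230.654,110.800) → (230.654,87.121) → (121.020,87.121) → (121.020,110.800) (closed)

[3] `<rect>` rectangle, #008000→score S551 F1811: (128.395,110.282) → (214.427,110.282) → (214.427,70.757) → (128.395,70.757) → (128.395,110.282) (closed)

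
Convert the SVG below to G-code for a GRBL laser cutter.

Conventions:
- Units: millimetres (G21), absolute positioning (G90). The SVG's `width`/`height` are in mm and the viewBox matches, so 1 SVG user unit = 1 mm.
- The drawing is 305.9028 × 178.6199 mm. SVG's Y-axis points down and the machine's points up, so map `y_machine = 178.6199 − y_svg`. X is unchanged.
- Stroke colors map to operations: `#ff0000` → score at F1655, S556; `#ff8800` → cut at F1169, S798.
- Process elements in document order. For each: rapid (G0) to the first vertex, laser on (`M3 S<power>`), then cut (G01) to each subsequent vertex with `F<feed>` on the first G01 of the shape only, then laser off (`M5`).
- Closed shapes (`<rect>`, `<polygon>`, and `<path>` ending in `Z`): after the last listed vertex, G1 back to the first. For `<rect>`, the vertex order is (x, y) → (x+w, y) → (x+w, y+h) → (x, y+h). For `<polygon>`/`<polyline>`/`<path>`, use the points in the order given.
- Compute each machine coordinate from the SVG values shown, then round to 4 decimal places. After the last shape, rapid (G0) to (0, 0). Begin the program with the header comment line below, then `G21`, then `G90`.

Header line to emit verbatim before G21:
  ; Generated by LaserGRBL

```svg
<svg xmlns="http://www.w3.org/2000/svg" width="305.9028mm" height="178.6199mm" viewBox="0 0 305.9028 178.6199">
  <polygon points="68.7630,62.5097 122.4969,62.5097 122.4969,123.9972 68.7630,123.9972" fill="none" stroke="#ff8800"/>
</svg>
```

1 u = 1 mm; y_m = 178.6199 − y.

[1] `<polygon>` rectangle, #ff8800→cut S798 F1169: (68.7630,116.1102) → (122.4969,116.1102) → (122.4969,54.6227) → (68.7630,54.6227) → (68.7630,116.1102) (closed)

; Generated by LaserGRBL
G21
G90
G0 X68.7630 Y116.1102
M3 S798
G01 X122.4969 Y116.1102 F1169
G01 X122.4969 Y54.6227
G01 X68.7630 Y54.6227
G01 X68.7630 Y116.1102
M5
G0 X0.0000 Y0.0000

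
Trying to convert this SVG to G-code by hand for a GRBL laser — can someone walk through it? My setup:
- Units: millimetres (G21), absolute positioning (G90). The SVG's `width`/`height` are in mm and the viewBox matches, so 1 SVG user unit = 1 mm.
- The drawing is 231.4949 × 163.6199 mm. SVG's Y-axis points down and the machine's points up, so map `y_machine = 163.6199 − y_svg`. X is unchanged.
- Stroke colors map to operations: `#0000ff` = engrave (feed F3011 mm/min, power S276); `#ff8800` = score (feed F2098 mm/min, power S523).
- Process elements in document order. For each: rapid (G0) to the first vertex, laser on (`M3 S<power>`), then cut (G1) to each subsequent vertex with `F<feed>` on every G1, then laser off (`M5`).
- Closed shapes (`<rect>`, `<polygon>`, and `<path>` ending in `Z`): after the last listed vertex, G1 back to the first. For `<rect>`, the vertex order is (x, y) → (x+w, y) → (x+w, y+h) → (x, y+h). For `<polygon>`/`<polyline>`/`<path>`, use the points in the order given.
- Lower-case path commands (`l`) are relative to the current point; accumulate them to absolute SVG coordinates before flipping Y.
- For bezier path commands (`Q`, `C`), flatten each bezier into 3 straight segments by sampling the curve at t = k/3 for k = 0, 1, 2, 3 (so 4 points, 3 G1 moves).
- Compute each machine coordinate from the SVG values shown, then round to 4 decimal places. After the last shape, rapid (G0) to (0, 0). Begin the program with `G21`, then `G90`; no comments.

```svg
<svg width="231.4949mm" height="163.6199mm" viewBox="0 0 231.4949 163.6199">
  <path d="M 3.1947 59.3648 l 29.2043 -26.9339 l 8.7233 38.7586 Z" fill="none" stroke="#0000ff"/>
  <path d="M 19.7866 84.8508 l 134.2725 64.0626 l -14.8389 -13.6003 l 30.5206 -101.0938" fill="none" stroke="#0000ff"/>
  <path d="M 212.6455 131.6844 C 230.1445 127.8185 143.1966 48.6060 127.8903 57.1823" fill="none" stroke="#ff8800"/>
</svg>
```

viewBox `0 0 231.4949 163.6199` with mm width/height → 1 unit = 1 mm. Flip: y_m = 163.6199 − y_svg.

**Shape 1** — `<path>` regular polygon, stroke `#0000ff` → engrave (S276, F3011). Machine vertices: (3.1947,104.2551) → (32.3990,131.1890) → (41.1223,92.4304) → (3.1947,104.2551). Closed: final G1 returns to the first vertex.

**Shape 2** — `<path>` open polyline, stroke `#0000ff` → engrave (S276, F3011). Machine vertices: (19.7866,78.7691) → (154.0591,14.7065) → (139.2202,28.3068) → (169.7408,129.4006). Open path.

**Shape 3** — `<path>` cubic bezier, stroke `#ff8800` → score (S523, F2098). Control points (SVG): P0=(212.6455,131.6844), P1=(230.1445,127.8185), P2=(143.1966,48.6060), P3=(127.8903,57.1823); sampled at t=k/3. Machine vertices: (212.6455,31.9355) → (201.8507,54.8749) → (160.5553,91.7930) → (127.8903,106.4376). Open path.

G21
G90
G0 X3.1947 Y104.2551
M3 S276
G1 X32.3990 Y131.1890 F3011
G1 X41.1223 Y92.4304 F3011
G1 X3.1947 Y104.2551 F3011
M5
G0 X19.7866 Y78.7691
M3 S276
G1 X154.0591 Y14.7065 F3011
G1 X139.2202 Y28.3068 F3011
G1 X169.7408 Y129.4006 F3011
M5
G0 X212.6455 Y31.9355
M3 S523
G1 X201.8507 Y54.8749 F2098
G1 X160.5553 Y91.7930 F2098
G1 X127.8903 Y106.4376 F2098
M5
G0 X0.0000 Y0.0000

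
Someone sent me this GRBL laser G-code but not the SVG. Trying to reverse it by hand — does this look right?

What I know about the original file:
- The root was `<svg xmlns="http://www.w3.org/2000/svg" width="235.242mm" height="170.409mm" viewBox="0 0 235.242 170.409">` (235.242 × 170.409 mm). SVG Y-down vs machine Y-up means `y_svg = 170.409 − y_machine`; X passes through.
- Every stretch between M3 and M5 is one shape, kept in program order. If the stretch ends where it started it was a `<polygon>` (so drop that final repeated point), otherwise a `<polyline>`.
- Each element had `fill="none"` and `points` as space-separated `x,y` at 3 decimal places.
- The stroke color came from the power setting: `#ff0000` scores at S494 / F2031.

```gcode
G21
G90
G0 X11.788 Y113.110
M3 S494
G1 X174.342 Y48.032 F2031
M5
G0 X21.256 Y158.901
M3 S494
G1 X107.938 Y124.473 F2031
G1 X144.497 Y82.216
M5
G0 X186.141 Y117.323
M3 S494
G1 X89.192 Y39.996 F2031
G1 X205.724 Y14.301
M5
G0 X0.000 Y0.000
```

Each laser-on run becomes one SVG element. Flip Y back into SVG space with y_svg = 170.409 − y_machine. Every run uses S494, so all elements get stroke `#ff0000` (score).

Run 1: The run is open, so emit a `<polyline>` with points (Y-flipped): 11.788,57.299 174.342,122.377.

Run 2: The run is open, so emit a `<polyline>` with points (Y-flipped): 21.256,11.508 107.938,45.936 144.497,88.193.

Run 3: The run is open, so emit a `<polyline>` with points (Y-flipped): 186.141,53.086 89.192,130.413 205.724,156.108.

<svg xmlns="http://www.w3.org/2000/svg" width="235.242mm" height="170.409mm" viewBox="0 0 235.242 170.409">
  <polyline points="11.788,57.299 174.342,122.377" fill="none" stroke="#ff0000"/>
  <polyline points="21.256,11.508 107.938,45.936 144.497,88.193" fill="none" stroke="#ff0000"/>
  <polyline points="186.141,53.086 89.192,130.413 205.724,156.108" fill="none" stroke="#ff0000"/>
</svg>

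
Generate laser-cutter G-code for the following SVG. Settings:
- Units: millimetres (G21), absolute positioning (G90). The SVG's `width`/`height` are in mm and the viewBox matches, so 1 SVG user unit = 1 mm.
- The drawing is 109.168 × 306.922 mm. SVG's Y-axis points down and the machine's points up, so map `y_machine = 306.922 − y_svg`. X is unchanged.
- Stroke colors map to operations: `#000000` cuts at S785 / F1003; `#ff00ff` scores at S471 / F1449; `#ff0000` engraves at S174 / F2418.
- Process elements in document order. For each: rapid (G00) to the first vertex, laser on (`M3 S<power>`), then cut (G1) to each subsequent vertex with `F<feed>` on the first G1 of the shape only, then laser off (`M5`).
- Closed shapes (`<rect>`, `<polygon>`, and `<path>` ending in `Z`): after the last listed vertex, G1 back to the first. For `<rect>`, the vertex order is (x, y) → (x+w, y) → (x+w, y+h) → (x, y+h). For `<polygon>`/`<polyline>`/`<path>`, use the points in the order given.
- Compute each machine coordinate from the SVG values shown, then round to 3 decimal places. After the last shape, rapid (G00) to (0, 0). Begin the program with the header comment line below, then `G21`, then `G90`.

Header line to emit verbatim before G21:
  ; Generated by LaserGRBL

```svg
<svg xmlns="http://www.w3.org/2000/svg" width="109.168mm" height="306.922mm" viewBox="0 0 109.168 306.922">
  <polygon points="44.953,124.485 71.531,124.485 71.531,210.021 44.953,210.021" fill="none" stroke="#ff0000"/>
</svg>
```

viewBox `0 0 109.168 306.922` with mm width/height → 1 unit = 1 mm. Flip: y_m = 306.922 − y_svg.

**Shape 1** — `<polygon>` rectangle, stroke `#ff0000` → engrave (S174, F2418). Machine vertices: (44.953,182.437) → (71.531,182.437) → (71.531,96.901) → (44.953,96.901) → (44.953,182.437). Closed: final G1 returns to the first vertex.

; Generated by LaserGRBL
G21
G90
G00 X44.953 Y182.437
M3 S174
G1 X71.531 Y182.437 F2418
G1 X71.531 Y96.901
G1 X44.953 Y96.901
G1 X44.953 Y182.437
M5
G00 X0.000 Y0.000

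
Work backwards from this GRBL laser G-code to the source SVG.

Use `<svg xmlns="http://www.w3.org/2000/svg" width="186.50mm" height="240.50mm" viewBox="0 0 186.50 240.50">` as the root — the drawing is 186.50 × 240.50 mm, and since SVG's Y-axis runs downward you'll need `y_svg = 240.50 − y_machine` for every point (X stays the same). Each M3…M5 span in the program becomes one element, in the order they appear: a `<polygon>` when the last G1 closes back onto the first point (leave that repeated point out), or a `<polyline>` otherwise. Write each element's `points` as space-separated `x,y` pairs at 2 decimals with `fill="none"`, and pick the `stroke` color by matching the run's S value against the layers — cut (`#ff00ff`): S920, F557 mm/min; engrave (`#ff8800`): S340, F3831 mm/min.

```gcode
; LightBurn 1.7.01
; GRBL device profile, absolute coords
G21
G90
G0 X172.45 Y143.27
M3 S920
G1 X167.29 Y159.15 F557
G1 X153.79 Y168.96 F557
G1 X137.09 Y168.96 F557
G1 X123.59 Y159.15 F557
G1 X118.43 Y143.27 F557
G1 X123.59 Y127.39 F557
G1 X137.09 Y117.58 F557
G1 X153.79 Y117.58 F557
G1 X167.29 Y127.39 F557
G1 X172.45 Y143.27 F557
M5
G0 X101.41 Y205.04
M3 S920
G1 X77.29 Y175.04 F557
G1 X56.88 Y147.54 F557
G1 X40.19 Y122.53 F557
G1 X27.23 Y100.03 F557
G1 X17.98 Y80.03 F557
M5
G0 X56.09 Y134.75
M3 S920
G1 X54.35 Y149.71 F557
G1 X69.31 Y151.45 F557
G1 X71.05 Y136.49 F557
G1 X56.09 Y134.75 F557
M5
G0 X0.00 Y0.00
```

<svg xmlns="http://www.w3.org/2000/svg" width="186.50mm" height="240.50mm" viewBox="0 0 186.50 240.50">
  <polygon points="172.45,97.23 167.29,81.35 153.79,71.54 137.09,71.54 123.59,81.35 118.43,97.23 123.59,113.11 137.09,122.92 153.79,122.92 167.29,113.11" fill="none" stroke="#ff00ff"/>
  <polyline points="101.41,35.46 77.29,65.46 56.88,92.96 40.19,117.97 27.23,140.47 17.98,160.47" fill="none" stroke="#ff00ff"/>
  <polygon points="56.09,105.75 54.35,90.79 69.31,89.05 71.05,104.01" fill="none" stroke="#ff00ff"/>
</svg>

Each laser-on run becomes one SVG element. Flip Y back into SVG space with y_svg = 240.50 − y_machine. Every run uses S920, so all elements get stroke `#ff00ff` (cut).

Run 1: The run returns to its start, so emit a `<polygon>` with points (Y-flipped): 172.45,97.23 167.29,81.35 153.79,71.54 137.09,71.54 123.59,81.35 118.43,97.23 123.59,113.11 137.09,122.92 153.79,122.92 167.29,113.11.

Run 2: The run is open, so emit a `<polyline>` with points (Y-flipped): 101.41,35.46 77.29,65.46 56.88,92.96 40.19,117.97 27.23,140.47 17.98,160.47.

Run 3: The run returns to its start, so emit a `<polygon>` with points (Y-flipped): 56.09,105.75 54.35,90.79 69.31,89.05 71.05,104.01.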